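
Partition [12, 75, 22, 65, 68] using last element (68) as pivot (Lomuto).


Pivot: 68
  12 <= 68: advance i (no swap)
  22 <= 68: swap -> [12, 22, 75, 65, 68]
  65 <= 68: swap -> [12, 22, 65, 75, 68]
Place pivot at 3: [12, 22, 65, 68, 75]

Partitioned: [12, 22, 65, 68, 75]


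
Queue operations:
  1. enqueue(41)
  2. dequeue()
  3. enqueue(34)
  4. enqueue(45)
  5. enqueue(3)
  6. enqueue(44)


enqueue(41) -> [41]
dequeue()->41, []
enqueue(34) -> [34]
enqueue(45) -> [34, 45]
enqueue(3) -> [34, 45, 3]
enqueue(44) -> [34, 45, 3, 44]

Final queue: [34, 45, 3, 44]


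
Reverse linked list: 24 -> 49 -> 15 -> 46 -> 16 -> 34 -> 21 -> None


Step 1: curr=24, set curr.next=prev(None) | reversed so far: 24
Step 2: curr=49, set curr.next=prev(24) | reversed so far: 49 -> 24
Step 3: curr=15, set curr.next=prev(49) | reversed so far: 15 -> 49 -> 24
Step 4: curr=46, set curr.next=prev(15) | reversed so far: 46 -> 15 -> 49 -> 24
Step 5: curr=16, set curr.next=prev(46) | reversed so far: 16 -> 46 -> 15 -> 49 -> 24
Step 6: curr=34, set curr.next=prev(16) | reversed so far: 34 -> 16 -> 46 -> 15 -> 49 -> 24
Step 7: curr=21, set curr.next=prev(34) | reversed so far: 21 -> 34 -> 16 -> 46 -> 15 -> 49 -> 24

21 -> 34 -> 16 -> 46 -> 15 -> 49 -> 24 -> None


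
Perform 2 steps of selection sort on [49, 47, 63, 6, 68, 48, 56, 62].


Initial: [49, 47, 63, 6, 68, 48, 56, 62]
Step 1: min=6 at 3
  Swap: [6, 47, 63, 49, 68, 48, 56, 62]
Step 2: min=47 at 1
  Swap: [6, 47, 63, 49, 68, 48, 56, 62]

After 2 steps: [6, 47, 63, 49, 68, 48, 56, 62]


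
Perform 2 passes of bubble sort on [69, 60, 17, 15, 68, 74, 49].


Initial: [69, 60, 17, 15, 68, 74, 49]
Pass 1: [60, 17, 15, 68, 69, 49, 74] (5 swaps)
Pass 2: [17, 15, 60, 68, 49, 69, 74] (3 swaps)

After 2 passes: [17, 15, 60, 68, 49, 69, 74]


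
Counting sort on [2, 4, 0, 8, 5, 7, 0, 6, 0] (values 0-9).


Input: [2, 4, 0, 8, 5, 7, 0, 6, 0]
Counts: [3, 0, 1, 0, 1, 1, 1, 1, 1, 0]

Sorted: [0, 0, 0, 2, 4, 5, 6, 7, 8]


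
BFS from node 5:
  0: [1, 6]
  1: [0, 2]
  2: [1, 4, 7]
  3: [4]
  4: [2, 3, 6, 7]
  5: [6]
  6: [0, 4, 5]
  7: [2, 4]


Visit 5, enqueue [6]
Visit 6, enqueue [0, 4]
Visit 0, enqueue [1]
Visit 4, enqueue [2, 3, 7]
Visit 1, enqueue []
Visit 2, enqueue []
Visit 3, enqueue []
Visit 7, enqueue []

BFS order: [5, 6, 0, 4, 1, 2, 3, 7]


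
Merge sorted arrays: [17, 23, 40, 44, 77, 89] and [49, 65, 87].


Take 17 from A
Take 23 from A
Take 40 from A
Take 44 from A
Take 49 from B
Take 65 from B
Take 77 from A
Take 87 from B

Merged: [17, 23, 40, 44, 49, 65, 77, 87, 89]


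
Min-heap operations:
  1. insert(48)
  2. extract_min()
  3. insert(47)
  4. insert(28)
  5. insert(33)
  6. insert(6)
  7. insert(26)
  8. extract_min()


insert(48) -> [48]
extract_min()->48, []
insert(47) -> [47]
insert(28) -> [28, 47]
insert(33) -> [28, 47, 33]
insert(6) -> [6, 28, 33, 47]
insert(26) -> [6, 26, 33, 47, 28]
extract_min()->6, [26, 28, 33, 47]

Final heap: [26, 28, 33, 47]


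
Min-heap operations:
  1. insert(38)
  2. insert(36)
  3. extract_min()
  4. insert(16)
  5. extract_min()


insert(38) -> [38]
insert(36) -> [36, 38]
extract_min()->36, [38]
insert(16) -> [16, 38]
extract_min()->16, [38]

Final heap: [38]


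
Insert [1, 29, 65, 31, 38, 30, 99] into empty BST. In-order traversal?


Insert 1: root
Insert 29: R from 1
Insert 65: R from 1 -> R from 29
Insert 31: R from 1 -> R from 29 -> L from 65
Insert 38: R from 1 -> R from 29 -> L from 65 -> R from 31
Insert 30: R from 1 -> R from 29 -> L from 65 -> L from 31
Insert 99: R from 1 -> R from 29 -> R from 65

In-order: [1, 29, 30, 31, 38, 65, 99]


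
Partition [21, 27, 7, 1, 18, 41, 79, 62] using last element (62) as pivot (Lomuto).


Pivot: 62
  21 <= 62: advance i (no swap)
  27 <= 62: advance i (no swap)
  7 <= 62: advance i (no swap)
  1 <= 62: advance i (no swap)
  18 <= 62: advance i (no swap)
  41 <= 62: advance i (no swap)
Place pivot at 6: [21, 27, 7, 1, 18, 41, 62, 79]

Partitioned: [21, 27, 7, 1, 18, 41, 62, 79]


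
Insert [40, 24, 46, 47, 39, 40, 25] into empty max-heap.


Insert 40: [40]
Insert 24: [40, 24]
Insert 46: [46, 24, 40]
Insert 47: [47, 46, 40, 24]
Insert 39: [47, 46, 40, 24, 39]
Insert 40: [47, 46, 40, 24, 39, 40]
Insert 25: [47, 46, 40, 24, 39, 40, 25]

Final heap: [47, 46, 40, 24, 39, 40, 25]


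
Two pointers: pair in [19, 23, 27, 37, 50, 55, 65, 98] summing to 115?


lo=0(19)+hi=7(98)=117
lo=0(19)+hi=6(65)=84
lo=1(23)+hi=6(65)=88
lo=2(27)+hi=6(65)=92
lo=3(37)+hi=6(65)=102
lo=4(50)+hi=6(65)=115

Yes: 50+65=115


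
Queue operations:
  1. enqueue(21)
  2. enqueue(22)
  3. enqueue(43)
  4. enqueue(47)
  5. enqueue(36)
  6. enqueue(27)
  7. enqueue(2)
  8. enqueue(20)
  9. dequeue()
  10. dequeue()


enqueue(21) -> [21]
enqueue(22) -> [21, 22]
enqueue(43) -> [21, 22, 43]
enqueue(47) -> [21, 22, 43, 47]
enqueue(36) -> [21, 22, 43, 47, 36]
enqueue(27) -> [21, 22, 43, 47, 36, 27]
enqueue(2) -> [21, 22, 43, 47, 36, 27, 2]
enqueue(20) -> [21, 22, 43, 47, 36, 27, 2, 20]
dequeue()->21, [22, 43, 47, 36, 27, 2, 20]
dequeue()->22, [43, 47, 36, 27, 2, 20]

Final queue: [43, 47, 36, 27, 2, 20]


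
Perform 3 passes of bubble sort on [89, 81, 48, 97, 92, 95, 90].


Initial: [89, 81, 48, 97, 92, 95, 90]
Pass 1: [81, 48, 89, 92, 95, 90, 97] (5 swaps)
Pass 2: [48, 81, 89, 92, 90, 95, 97] (2 swaps)
Pass 3: [48, 81, 89, 90, 92, 95, 97] (1 swaps)

After 3 passes: [48, 81, 89, 90, 92, 95, 97]


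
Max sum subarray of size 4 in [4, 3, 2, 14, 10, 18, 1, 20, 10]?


[0:4]: 23
[1:5]: 29
[2:6]: 44
[3:7]: 43
[4:8]: 49
[5:9]: 49

Max: 49 at [4:8]


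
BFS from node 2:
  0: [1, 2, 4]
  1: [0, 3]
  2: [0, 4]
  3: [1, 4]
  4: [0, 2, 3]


Visit 2, enqueue [0, 4]
Visit 0, enqueue [1]
Visit 4, enqueue [3]
Visit 1, enqueue []
Visit 3, enqueue []

BFS order: [2, 0, 4, 1, 3]


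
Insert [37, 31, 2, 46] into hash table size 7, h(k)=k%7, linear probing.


Insert 37: h=2 -> slot 2
Insert 31: h=3 -> slot 3
Insert 2: h=2, 2 probes -> slot 4
Insert 46: h=4, 1 probes -> slot 5

Table: [None, None, 37, 31, 2, 46, None]


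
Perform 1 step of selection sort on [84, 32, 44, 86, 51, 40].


Initial: [84, 32, 44, 86, 51, 40]
Step 1: min=32 at 1
  Swap: [32, 84, 44, 86, 51, 40]

After 1 step: [32, 84, 44, 86, 51, 40]


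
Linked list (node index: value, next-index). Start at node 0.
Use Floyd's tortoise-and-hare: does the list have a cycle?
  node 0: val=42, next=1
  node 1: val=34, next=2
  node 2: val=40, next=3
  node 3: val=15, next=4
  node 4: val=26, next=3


Floyd's tortoise (slow, +1) and hare (fast, +2):
  init: slow=0, fast=0
  step 1: slow=1, fast=2
  step 2: slow=2, fast=4
  step 3: slow=3, fast=4
  step 4: slow=4, fast=4
  slow == fast at node 4: cycle detected

Cycle: yes


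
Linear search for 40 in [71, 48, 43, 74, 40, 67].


i=0: 71!=40
i=1: 48!=40
i=2: 43!=40
i=3: 74!=40
i=4: 40==40 found!

Found at 4, 5 comps


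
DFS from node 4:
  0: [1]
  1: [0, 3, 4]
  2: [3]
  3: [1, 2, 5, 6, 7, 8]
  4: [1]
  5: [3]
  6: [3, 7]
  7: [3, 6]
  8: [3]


Visit 4, push [1]
Visit 1, push [3, 0]
Visit 0, push []
Visit 3, push [8, 7, 6, 5, 2]
Visit 2, push []
Visit 5, push []
Visit 6, push [7]
Visit 7, push []
Visit 8, push []

DFS order: [4, 1, 0, 3, 2, 5, 6, 7, 8]


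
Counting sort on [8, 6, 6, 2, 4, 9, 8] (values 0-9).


Input: [8, 6, 6, 2, 4, 9, 8]
Counts: [0, 0, 1, 0, 1, 0, 2, 0, 2, 1]

Sorted: [2, 4, 6, 6, 8, 8, 9]


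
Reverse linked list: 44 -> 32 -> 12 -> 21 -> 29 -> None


Step 1: curr=44, set curr.next=prev(None) | reversed so far: 44
Step 2: curr=32, set curr.next=prev(44) | reversed so far: 32 -> 44
Step 3: curr=12, set curr.next=prev(32) | reversed so far: 12 -> 32 -> 44
Step 4: curr=21, set curr.next=prev(12) | reversed so far: 21 -> 12 -> 32 -> 44
Step 5: curr=29, set curr.next=prev(21) | reversed so far: 29 -> 21 -> 12 -> 32 -> 44

29 -> 21 -> 12 -> 32 -> 44 -> None


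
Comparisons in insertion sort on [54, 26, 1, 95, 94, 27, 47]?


Algorithm: insertion sort
Input: [54, 26, 1, 95, 94, 27, 47]
Sorted: [1, 26, 27, 47, 54, 94, 95]

14


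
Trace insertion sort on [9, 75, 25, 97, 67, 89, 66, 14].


Initial: [9, 75, 25, 97, 67, 89, 66, 14]
Insert 75: [9, 75, 25, 97, 67, 89, 66, 14]
Insert 25: [9, 25, 75, 97, 67, 89, 66, 14]
Insert 97: [9, 25, 75, 97, 67, 89, 66, 14]
Insert 67: [9, 25, 67, 75, 97, 89, 66, 14]
Insert 89: [9, 25, 67, 75, 89, 97, 66, 14]
Insert 66: [9, 25, 66, 67, 75, 89, 97, 14]
Insert 14: [9, 14, 25, 66, 67, 75, 89, 97]

Sorted: [9, 14, 25, 66, 67, 75, 89, 97]


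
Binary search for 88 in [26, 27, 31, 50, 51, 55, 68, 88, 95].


Step 1: lo=0, hi=8, mid=4, val=51
Step 2: lo=5, hi=8, mid=6, val=68
Step 3: lo=7, hi=8, mid=7, val=88

Found at index 7


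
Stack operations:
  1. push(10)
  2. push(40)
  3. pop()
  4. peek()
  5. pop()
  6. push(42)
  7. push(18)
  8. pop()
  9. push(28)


push(10) -> [10]
push(40) -> [10, 40]
pop()->40, [10]
peek()->10
pop()->10, []
push(42) -> [42]
push(18) -> [42, 18]
pop()->18, [42]
push(28) -> [42, 28]

Final stack: [42, 28]


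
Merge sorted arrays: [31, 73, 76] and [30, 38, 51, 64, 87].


Take 30 from B
Take 31 from A
Take 38 from B
Take 51 from B
Take 64 from B
Take 73 from A
Take 76 from A

Merged: [30, 31, 38, 51, 64, 73, 76, 87]


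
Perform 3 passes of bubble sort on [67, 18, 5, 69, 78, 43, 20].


Initial: [67, 18, 5, 69, 78, 43, 20]
Pass 1: [18, 5, 67, 69, 43, 20, 78] (4 swaps)
Pass 2: [5, 18, 67, 43, 20, 69, 78] (3 swaps)
Pass 3: [5, 18, 43, 20, 67, 69, 78] (2 swaps)

After 3 passes: [5, 18, 43, 20, 67, 69, 78]


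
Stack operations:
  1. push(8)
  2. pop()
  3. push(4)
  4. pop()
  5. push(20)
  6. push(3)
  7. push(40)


push(8) -> [8]
pop()->8, []
push(4) -> [4]
pop()->4, []
push(20) -> [20]
push(3) -> [20, 3]
push(40) -> [20, 3, 40]

Final stack: [20, 3, 40]


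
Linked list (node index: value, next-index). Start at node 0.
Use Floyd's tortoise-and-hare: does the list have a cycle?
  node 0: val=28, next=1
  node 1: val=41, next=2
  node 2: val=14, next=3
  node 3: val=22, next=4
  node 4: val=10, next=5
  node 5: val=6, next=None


Floyd's tortoise (slow, +1) and hare (fast, +2):
  init: slow=0, fast=0
  step 1: slow=1, fast=2
  step 2: slow=2, fast=4
  step 3: fast 4->5->None, no cycle

Cycle: no


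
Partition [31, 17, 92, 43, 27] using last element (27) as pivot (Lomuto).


Pivot: 27
  17 <= 27: swap -> [17, 31, 92, 43, 27]
Place pivot at 1: [17, 27, 92, 43, 31]

Partitioned: [17, 27, 92, 43, 31]


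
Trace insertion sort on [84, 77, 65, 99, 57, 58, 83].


Initial: [84, 77, 65, 99, 57, 58, 83]
Insert 77: [77, 84, 65, 99, 57, 58, 83]
Insert 65: [65, 77, 84, 99, 57, 58, 83]
Insert 99: [65, 77, 84, 99, 57, 58, 83]
Insert 57: [57, 65, 77, 84, 99, 58, 83]
Insert 58: [57, 58, 65, 77, 84, 99, 83]
Insert 83: [57, 58, 65, 77, 83, 84, 99]

Sorted: [57, 58, 65, 77, 83, 84, 99]


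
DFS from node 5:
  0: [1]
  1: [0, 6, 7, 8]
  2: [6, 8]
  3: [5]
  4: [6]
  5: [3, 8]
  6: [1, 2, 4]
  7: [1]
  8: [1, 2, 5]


Visit 5, push [8, 3]
Visit 3, push []
Visit 8, push [2, 1]
Visit 1, push [7, 6, 0]
Visit 0, push []
Visit 6, push [4, 2]
Visit 2, push []
Visit 4, push []
Visit 7, push []

DFS order: [5, 3, 8, 1, 0, 6, 2, 4, 7]


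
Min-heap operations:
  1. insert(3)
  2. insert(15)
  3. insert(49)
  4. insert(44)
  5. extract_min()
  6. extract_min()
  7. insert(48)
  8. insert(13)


insert(3) -> [3]
insert(15) -> [3, 15]
insert(49) -> [3, 15, 49]
insert(44) -> [3, 15, 49, 44]
extract_min()->3, [15, 44, 49]
extract_min()->15, [44, 49]
insert(48) -> [44, 49, 48]
insert(13) -> [13, 44, 48, 49]

Final heap: [13, 44, 48, 49]


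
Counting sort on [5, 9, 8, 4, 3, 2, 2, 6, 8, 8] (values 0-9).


Input: [5, 9, 8, 4, 3, 2, 2, 6, 8, 8]
Counts: [0, 0, 2, 1, 1, 1, 1, 0, 3, 1]

Sorted: [2, 2, 3, 4, 5, 6, 8, 8, 8, 9]


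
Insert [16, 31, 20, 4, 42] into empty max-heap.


Insert 16: [16]
Insert 31: [31, 16]
Insert 20: [31, 16, 20]
Insert 4: [31, 16, 20, 4]
Insert 42: [42, 31, 20, 4, 16]

Final heap: [42, 31, 20, 4, 16]


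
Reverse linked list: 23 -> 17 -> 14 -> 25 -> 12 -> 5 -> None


Step 1: curr=23, set curr.next=prev(None) | reversed so far: 23
Step 2: curr=17, set curr.next=prev(23) | reversed so far: 17 -> 23
Step 3: curr=14, set curr.next=prev(17) | reversed so far: 14 -> 17 -> 23
Step 4: curr=25, set curr.next=prev(14) | reversed so far: 25 -> 14 -> 17 -> 23
Step 5: curr=12, set curr.next=prev(25) | reversed so far: 12 -> 25 -> 14 -> 17 -> 23
Step 6: curr=5, set curr.next=prev(12) | reversed so far: 5 -> 12 -> 25 -> 14 -> 17 -> 23

5 -> 12 -> 25 -> 14 -> 17 -> 23 -> None


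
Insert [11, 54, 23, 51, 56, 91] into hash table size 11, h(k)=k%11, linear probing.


Insert 11: h=0 -> slot 0
Insert 54: h=10 -> slot 10
Insert 23: h=1 -> slot 1
Insert 51: h=7 -> slot 7
Insert 56: h=1, 1 probes -> slot 2
Insert 91: h=3 -> slot 3

Table: [11, 23, 56, 91, None, None, None, 51, None, None, 54]


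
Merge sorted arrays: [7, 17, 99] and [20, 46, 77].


Take 7 from A
Take 17 from A
Take 20 from B
Take 46 from B
Take 77 from B

Merged: [7, 17, 20, 46, 77, 99]


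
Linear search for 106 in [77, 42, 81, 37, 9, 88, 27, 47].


i=0: 77!=106
i=1: 42!=106
i=2: 81!=106
i=3: 37!=106
i=4: 9!=106
i=5: 88!=106
i=6: 27!=106
i=7: 47!=106

Not found, 8 comps


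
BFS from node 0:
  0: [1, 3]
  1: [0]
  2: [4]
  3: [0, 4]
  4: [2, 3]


Visit 0, enqueue [1, 3]
Visit 1, enqueue []
Visit 3, enqueue [4]
Visit 4, enqueue [2]
Visit 2, enqueue []

BFS order: [0, 1, 3, 4, 2]


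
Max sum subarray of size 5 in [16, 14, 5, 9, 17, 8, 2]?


[0:5]: 61
[1:6]: 53
[2:7]: 41

Max: 61 at [0:5]


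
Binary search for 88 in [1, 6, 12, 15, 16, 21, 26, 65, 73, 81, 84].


Step 1: lo=0, hi=10, mid=5, val=21
Step 2: lo=6, hi=10, mid=8, val=73
Step 3: lo=9, hi=10, mid=9, val=81
Step 4: lo=10, hi=10, mid=10, val=84

Not found


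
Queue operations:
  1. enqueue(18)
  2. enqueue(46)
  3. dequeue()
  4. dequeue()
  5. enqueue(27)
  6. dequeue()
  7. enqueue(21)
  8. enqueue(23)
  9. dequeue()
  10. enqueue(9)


enqueue(18) -> [18]
enqueue(46) -> [18, 46]
dequeue()->18, [46]
dequeue()->46, []
enqueue(27) -> [27]
dequeue()->27, []
enqueue(21) -> [21]
enqueue(23) -> [21, 23]
dequeue()->21, [23]
enqueue(9) -> [23, 9]

Final queue: [23, 9]


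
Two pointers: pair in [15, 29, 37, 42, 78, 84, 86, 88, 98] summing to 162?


lo=0(15)+hi=8(98)=113
lo=1(29)+hi=8(98)=127
lo=2(37)+hi=8(98)=135
lo=3(42)+hi=8(98)=140
lo=4(78)+hi=8(98)=176
lo=4(78)+hi=7(88)=166
lo=4(78)+hi=6(86)=164
lo=4(78)+hi=5(84)=162

Yes: 78+84=162


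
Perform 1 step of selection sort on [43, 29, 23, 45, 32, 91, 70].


Initial: [43, 29, 23, 45, 32, 91, 70]
Step 1: min=23 at 2
  Swap: [23, 29, 43, 45, 32, 91, 70]

After 1 step: [23, 29, 43, 45, 32, 91, 70]


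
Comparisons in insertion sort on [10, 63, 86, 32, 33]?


Algorithm: insertion sort
Input: [10, 63, 86, 32, 33]
Sorted: [10, 32, 33, 63, 86]

8


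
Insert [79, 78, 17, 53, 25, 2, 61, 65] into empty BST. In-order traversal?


Insert 79: root
Insert 78: L from 79
Insert 17: L from 79 -> L from 78
Insert 53: L from 79 -> L from 78 -> R from 17
Insert 25: L from 79 -> L from 78 -> R from 17 -> L from 53
Insert 2: L from 79 -> L from 78 -> L from 17
Insert 61: L from 79 -> L from 78 -> R from 17 -> R from 53
Insert 65: L from 79 -> L from 78 -> R from 17 -> R from 53 -> R from 61

In-order: [2, 17, 25, 53, 61, 65, 78, 79]


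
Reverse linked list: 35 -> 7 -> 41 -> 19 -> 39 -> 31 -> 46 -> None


Step 1: curr=35, set curr.next=prev(None) | reversed so far: 35
Step 2: curr=7, set curr.next=prev(35) | reversed so far: 7 -> 35
Step 3: curr=41, set curr.next=prev(7) | reversed so far: 41 -> 7 -> 35
Step 4: curr=19, set curr.next=prev(41) | reversed so far: 19 -> 41 -> 7 -> 35
Step 5: curr=39, set curr.next=prev(19) | reversed so far: 39 -> 19 -> 41 -> 7 -> 35
Step 6: curr=31, set curr.next=prev(39) | reversed so far: 31 -> 39 -> 19 -> 41 -> 7 -> 35
Step 7: curr=46, set curr.next=prev(31) | reversed so far: 46 -> 31 -> 39 -> 19 -> 41 -> 7 -> 35

46 -> 31 -> 39 -> 19 -> 41 -> 7 -> 35 -> None


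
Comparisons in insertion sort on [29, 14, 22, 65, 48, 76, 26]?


Algorithm: insertion sort
Input: [29, 14, 22, 65, 48, 76, 26]
Sorted: [14, 22, 26, 29, 48, 65, 76]

12


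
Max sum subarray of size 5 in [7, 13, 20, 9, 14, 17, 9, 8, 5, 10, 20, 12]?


[0:5]: 63
[1:6]: 73
[2:7]: 69
[3:8]: 57
[4:9]: 53
[5:10]: 49
[6:11]: 52
[7:12]: 55

Max: 73 at [1:6]


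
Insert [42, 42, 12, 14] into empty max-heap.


Insert 42: [42]
Insert 42: [42, 42]
Insert 12: [42, 42, 12]
Insert 14: [42, 42, 12, 14]

Final heap: [42, 42, 12, 14]


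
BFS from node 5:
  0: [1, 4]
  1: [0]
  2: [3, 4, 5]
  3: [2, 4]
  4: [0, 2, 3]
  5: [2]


Visit 5, enqueue [2]
Visit 2, enqueue [3, 4]
Visit 3, enqueue []
Visit 4, enqueue [0]
Visit 0, enqueue [1]
Visit 1, enqueue []

BFS order: [5, 2, 3, 4, 0, 1]


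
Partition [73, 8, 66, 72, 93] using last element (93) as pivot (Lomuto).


Pivot: 93
  73 <= 93: advance i (no swap)
  8 <= 93: advance i (no swap)
  66 <= 93: advance i (no swap)
  72 <= 93: advance i (no swap)
Place pivot at 4: [73, 8, 66, 72, 93]

Partitioned: [73, 8, 66, 72, 93]


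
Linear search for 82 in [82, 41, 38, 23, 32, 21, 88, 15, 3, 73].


i=0: 82==82 found!

Found at 0, 1 comps


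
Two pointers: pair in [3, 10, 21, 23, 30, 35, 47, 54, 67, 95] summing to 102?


lo=0(3)+hi=9(95)=98
lo=1(10)+hi=9(95)=105
lo=1(10)+hi=8(67)=77
lo=2(21)+hi=8(67)=88
lo=3(23)+hi=8(67)=90
lo=4(30)+hi=8(67)=97
lo=5(35)+hi=8(67)=102

Yes: 35+67=102


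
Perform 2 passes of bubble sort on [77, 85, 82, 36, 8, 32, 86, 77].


Initial: [77, 85, 82, 36, 8, 32, 86, 77]
Pass 1: [77, 82, 36, 8, 32, 85, 77, 86] (5 swaps)
Pass 2: [77, 36, 8, 32, 82, 77, 85, 86] (4 swaps)

After 2 passes: [77, 36, 8, 32, 82, 77, 85, 86]


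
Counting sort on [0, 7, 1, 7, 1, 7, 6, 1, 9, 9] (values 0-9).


Input: [0, 7, 1, 7, 1, 7, 6, 1, 9, 9]
Counts: [1, 3, 0, 0, 0, 0, 1, 3, 0, 2]

Sorted: [0, 1, 1, 1, 6, 7, 7, 7, 9, 9]


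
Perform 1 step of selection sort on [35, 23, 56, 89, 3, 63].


Initial: [35, 23, 56, 89, 3, 63]
Step 1: min=3 at 4
  Swap: [3, 23, 56, 89, 35, 63]

After 1 step: [3, 23, 56, 89, 35, 63]


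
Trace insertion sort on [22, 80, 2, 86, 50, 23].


Initial: [22, 80, 2, 86, 50, 23]
Insert 80: [22, 80, 2, 86, 50, 23]
Insert 2: [2, 22, 80, 86, 50, 23]
Insert 86: [2, 22, 80, 86, 50, 23]
Insert 50: [2, 22, 50, 80, 86, 23]
Insert 23: [2, 22, 23, 50, 80, 86]

Sorted: [2, 22, 23, 50, 80, 86]


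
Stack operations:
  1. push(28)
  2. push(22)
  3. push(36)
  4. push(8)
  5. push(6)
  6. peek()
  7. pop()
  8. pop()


push(28) -> [28]
push(22) -> [28, 22]
push(36) -> [28, 22, 36]
push(8) -> [28, 22, 36, 8]
push(6) -> [28, 22, 36, 8, 6]
peek()->6
pop()->6, [28, 22, 36, 8]
pop()->8, [28, 22, 36]

Final stack: [28, 22, 36]


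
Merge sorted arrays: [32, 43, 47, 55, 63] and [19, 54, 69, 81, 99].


Take 19 from B
Take 32 from A
Take 43 from A
Take 47 from A
Take 54 from B
Take 55 from A
Take 63 from A

Merged: [19, 32, 43, 47, 54, 55, 63, 69, 81, 99]


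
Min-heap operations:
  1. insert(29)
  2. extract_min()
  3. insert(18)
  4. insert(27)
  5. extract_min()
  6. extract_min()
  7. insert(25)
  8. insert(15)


insert(29) -> [29]
extract_min()->29, []
insert(18) -> [18]
insert(27) -> [18, 27]
extract_min()->18, [27]
extract_min()->27, []
insert(25) -> [25]
insert(15) -> [15, 25]

Final heap: [15, 25]


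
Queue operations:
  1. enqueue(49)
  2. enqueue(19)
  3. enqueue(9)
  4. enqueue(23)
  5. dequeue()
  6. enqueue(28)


enqueue(49) -> [49]
enqueue(19) -> [49, 19]
enqueue(9) -> [49, 19, 9]
enqueue(23) -> [49, 19, 9, 23]
dequeue()->49, [19, 9, 23]
enqueue(28) -> [19, 9, 23, 28]

Final queue: [19, 9, 23, 28]


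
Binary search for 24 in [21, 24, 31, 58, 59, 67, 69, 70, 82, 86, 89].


Step 1: lo=0, hi=10, mid=5, val=67
Step 2: lo=0, hi=4, mid=2, val=31
Step 3: lo=0, hi=1, mid=0, val=21
Step 4: lo=1, hi=1, mid=1, val=24

Found at index 1


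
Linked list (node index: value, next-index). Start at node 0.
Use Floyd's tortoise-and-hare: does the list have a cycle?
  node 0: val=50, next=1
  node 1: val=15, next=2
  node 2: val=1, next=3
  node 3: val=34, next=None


Floyd's tortoise (slow, +1) and hare (fast, +2):
  init: slow=0, fast=0
  step 1: slow=1, fast=2
  step 2: fast 2->3->None, no cycle

Cycle: no


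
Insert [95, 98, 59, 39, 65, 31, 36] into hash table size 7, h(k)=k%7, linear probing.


Insert 95: h=4 -> slot 4
Insert 98: h=0 -> slot 0
Insert 59: h=3 -> slot 3
Insert 39: h=4, 1 probes -> slot 5
Insert 65: h=2 -> slot 2
Insert 31: h=3, 3 probes -> slot 6
Insert 36: h=1 -> slot 1

Table: [98, 36, 65, 59, 95, 39, 31]


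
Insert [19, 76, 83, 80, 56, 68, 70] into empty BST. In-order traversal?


Insert 19: root
Insert 76: R from 19
Insert 83: R from 19 -> R from 76
Insert 80: R from 19 -> R from 76 -> L from 83
Insert 56: R from 19 -> L from 76
Insert 68: R from 19 -> L from 76 -> R from 56
Insert 70: R from 19 -> L from 76 -> R from 56 -> R from 68

In-order: [19, 56, 68, 70, 76, 80, 83]


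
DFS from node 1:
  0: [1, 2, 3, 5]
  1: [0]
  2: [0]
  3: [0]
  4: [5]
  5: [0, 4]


Visit 1, push [0]
Visit 0, push [5, 3, 2]
Visit 2, push []
Visit 3, push []
Visit 5, push [4]
Visit 4, push []

DFS order: [1, 0, 2, 3, 5, 4]


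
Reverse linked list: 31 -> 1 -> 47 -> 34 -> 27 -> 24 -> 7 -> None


Step 1: curr=31, set curr.next=prev(None) | reversed so far: 31
Step 2: curr=1, set curr.next=prev(31) | reversed so far: 1 -> 31
Step 3: curr=47, set curr.next=prev(1) | reversed so far: 47 -> 1 -> 31
Step 4: curr=34, set curr.next=prev(47) | reversed so far: 34 -> 47 -> 1 -> 31
Step 5: curr=27, set curr.next=prev(34) | reversed so far: 27 -> 34 -> 47 -> 1 -> 31
Step 6: curr=24, set curr.next=prev(27) | reversed so far: 24 -> 27 -> 34 -> 47 -> 1 -> 31
Step 7: curr=7, set curr.next=prev(24) | reversed so far: 7 -> 24 -> 27 -> 34 -> 47 -> 1 -> 31

7 -> 24 -> 27 -> 34 -> 47 -> 1 -> 31 -> None


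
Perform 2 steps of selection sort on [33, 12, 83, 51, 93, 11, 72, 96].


Initial: [33, 12, 83, 51, 93, 11, 72, 96]
Step 1: min=11 at 5
  Swap: [11, 12, 83, 51, 93, 33, 72, 96]
Step 2: min=12 at 1
  Swap: [11, 12, 83, 51, 93, 33, 72, 96]

After 2 steps: [11, 12, 83, 51, 93, 33, 72, 96]


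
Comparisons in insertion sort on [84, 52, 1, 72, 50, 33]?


Algorithm: insertion sort
Input: [84, 52, 1, 72, 50, 33]
Sorted: [1, 33, 50, 52, 72, 84]

14


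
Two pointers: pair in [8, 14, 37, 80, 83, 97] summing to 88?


lo=0(8)+hi=5(97)=105
lo=0(8)+hi=4(83)=91
lo=0(8)+hi=3(80)=88

Yes: 8+80=88


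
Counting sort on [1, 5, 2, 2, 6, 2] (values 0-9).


Input: [1, 5, 2, 2, 6, 2]
Counts: [0, 1, 3, 0, 0, 1, 1, 0, 0, 0]

Sorted: [1, 2, 2, 2, 5, 6]


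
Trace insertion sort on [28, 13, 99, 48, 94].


Initial: [28, 13, 99, 48, 94]
Insert 13: [13, 28, 99, 48, 94]
Insert 99: [13, 28, 99, 48, 94]
Insert 48: [13, 28, 48, 99, 94]
Insert 94: [13, 28, 48, 94, 99]

Sorted: [13, 28, 48, 94, 99]


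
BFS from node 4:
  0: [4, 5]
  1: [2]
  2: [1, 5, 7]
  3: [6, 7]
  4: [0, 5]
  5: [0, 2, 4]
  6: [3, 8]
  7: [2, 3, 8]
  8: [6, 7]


Visit 4, enqueue [0, 5]
Visit 0, enqueue []
Visit 5, enqueue [2]
Visit 2, enqueue [1, 7]
Visit 1, enqueue []
Visit 7, enqueue [3, 8]
Visit 3, enqueue [6]
Visit 8, enqueue []
Visit 6, enqueue []

BFS order: [4, 0, 5, 2, 1, 7, 3, 8, 6]


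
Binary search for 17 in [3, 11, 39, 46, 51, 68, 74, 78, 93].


Step 1: lo=0, hi=8, mid=4, val=51
Step 2: lo=0, hi=3, mid=1, val=11
Step 3: lo=2, hi=3, mid=2, val=39

Not found


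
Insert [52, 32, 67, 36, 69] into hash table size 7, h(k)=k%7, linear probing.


Insert 52: h=3 -> slot 3
Insert 32: h=4 -> slot 4
Insert 67: h=4, 1 probes -> slot 5
Insert 36: h=1 -> slot 1
Insert 69: h=6 -> slot 6

Table: [None, 36, None, 52, 32, 67, 69]


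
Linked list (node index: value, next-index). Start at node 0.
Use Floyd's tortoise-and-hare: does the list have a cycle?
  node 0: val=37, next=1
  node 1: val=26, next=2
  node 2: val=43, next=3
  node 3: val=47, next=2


Floyd's tortoise (slow, +1) and hare (fast, +2):
  init: slow=0, fast=0
  step 1: slow=1, fast=2
  step 2: slow=2, fast=2
  slow == fast at node 2: cycle detected

Cycle: yes


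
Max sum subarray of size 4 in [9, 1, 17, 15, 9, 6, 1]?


[0:4]: 42
[1:5]: 42
[2:6]: 47
[3:7]: 31

Max: 47 at [2:6]


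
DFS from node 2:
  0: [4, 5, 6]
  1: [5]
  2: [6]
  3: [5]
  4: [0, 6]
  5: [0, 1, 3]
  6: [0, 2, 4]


Visit 2, push [6]
Visit 6, push [4, 0]
Visit 0, push [5, 4]
Visit 4, push []
Visit 5, push [3, 1]
Visit 1, push []
Visit 3, push []

DFS order: [2, 6, 0, 4, 5, 1, 3]


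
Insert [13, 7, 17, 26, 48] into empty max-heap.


Insert 13: [13]
Insert 7: [13, 7]
Insert 17: [17, 7, 13]
Insert 26: [26, 17, 13, 7]
Insert 48: [48, 26, 13, 7, 17]

Final heap: [48, 26, 13, 7, 17]


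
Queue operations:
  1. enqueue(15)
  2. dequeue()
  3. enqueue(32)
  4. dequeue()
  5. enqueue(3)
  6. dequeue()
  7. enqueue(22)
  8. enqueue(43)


enqueue(15) -> [15]
dequeue()->15, []
enqueue(32) -> [32]
dequeue()->32, []
enqueue(3) -> [3]
dequeue()->3, []
enqueue(22) -> [22]
enqueue(43) -> [22, 43]

Final queue: [22, 43]


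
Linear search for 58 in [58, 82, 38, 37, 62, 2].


i=0: 58==58 found!

Found at 0, 1 comps


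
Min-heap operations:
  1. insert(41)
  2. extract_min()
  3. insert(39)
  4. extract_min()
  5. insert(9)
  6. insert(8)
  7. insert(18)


insert(41) -> [41]
extract_min()->41, []
insert(39) -> [39]
extract_min()->39, []
insert(9) -> [9]
insert(8) -> [8, 9]
insert(18) -> [8, 9, 18]

Final heap: [8, 9, 18]


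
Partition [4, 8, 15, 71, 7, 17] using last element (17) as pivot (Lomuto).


Pivot: 17
  4 <= 17: advance i (no swap)
  8 <= 17: advance i (no swap)
  15 <= 17: advance i (no swap)
  7 <= 17: swap -> [4, 8, 15, 7, 71, 17]
Place pivot at 4: [4, 8, 15, 7, 17, 71]

Partitioned: [4, 8, 15, 7, 17, 71]


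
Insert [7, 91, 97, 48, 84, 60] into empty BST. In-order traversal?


Insert 7: root
Insert 91: R from 7
Insert 97: R from 7 -> R from 91
Insert 48: R from 7 -> L from 91
Insert 84: R from 7 -> L from 91 -> R from 48
Insert 60: R from 7 -> L from 91 -> R from 48 -> L from 84

In-order: [7, 48, 60, 84, 91, 97]


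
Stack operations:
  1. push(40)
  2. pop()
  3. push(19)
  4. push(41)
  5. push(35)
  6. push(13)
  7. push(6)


push(40) -> [40]
pop()->40, []
push(19) -> [19]
push(41) -> [19, 41]
push(35) -> [19, 41, 35]
push(13) -> [19, 41, 35, 13]
push(6) -> [19, 41, 35, 13, 6]

Final stack: [19, 41, 35, 13, 6]


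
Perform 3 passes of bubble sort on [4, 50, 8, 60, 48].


Initial: [4, 50, 8, 60, 48]
Pass 1: [4, 8, 50, 48, 60] (2 swaps)
Pass 2: [4, 8, 48, 50, 60] (1 swaps)
Pass 3: [4, 8, 48, 50, 60] (0 swaps)

After 3 passes: [4, 8, 48, 50, 60]


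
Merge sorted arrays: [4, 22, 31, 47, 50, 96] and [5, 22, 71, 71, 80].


Take 4 from A
Take 5 from B
Take 22 from A
Take 22 from B
Take 31 from A
Take 47 from A
Take 50 from A
Take 71 from B
Take 71 from B
Take 80 from B

Merged: [4, 5, 22, 22, 31, 47, 50, 71, 71, 80, 96]


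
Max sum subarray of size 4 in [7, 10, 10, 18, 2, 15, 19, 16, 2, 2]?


[0:4]: 45
[1:5]: 40
[2:6]: 45
[3:7]: 54
[4:8]: 52
[5:9]: 52
[6:10]: 39

Max: 54 at [3:7]


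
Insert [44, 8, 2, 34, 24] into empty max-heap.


Insert 44: [44]
Insert 8: [44, 8]
Insert 2: [44, 8, 2]
Insert 34: [44, 34, 2, 8]
Insert 24: [44, 34, 2, 8, 24]

Final heap: [44, 34, 2, 8, 24]


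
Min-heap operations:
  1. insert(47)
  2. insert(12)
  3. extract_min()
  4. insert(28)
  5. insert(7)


insert(47) -> [47]
insert(12) -> [12, 47]
extract_min()->12, [47]
insert(28) -> [28, 47]
insert(7) -> [7, 47, 28]

Final heap: [7, 47, 28]


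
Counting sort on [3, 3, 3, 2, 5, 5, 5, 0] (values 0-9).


Input: [3, 3, 3, 2, 5, 5, 5, 0]
Counts: [1, 0, 1, 3, 0, 3, 0, 0, 0, 0]

Sorted: [0, 2, 3, 3, 3, 5, 5, 5]


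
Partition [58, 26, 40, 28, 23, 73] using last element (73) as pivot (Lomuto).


Pivot: 73
  58 <= 73: advance i (no swap)
  26 <= 73: advance i (no swap)
  40 <= 73: advance i (no swap)
  28 <= 73: advance i (no swap)
  23 <= 73: advance i (no swap)
Place pivot at 5: [58, 26, 40, 28, 23, 73]

Partitioned: [58, 26, 40, 28, 23, 73]


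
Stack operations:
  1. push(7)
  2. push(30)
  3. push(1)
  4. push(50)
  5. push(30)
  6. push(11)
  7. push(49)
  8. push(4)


push(7) -> [7]
push(30) -> [7, 30]
push(1) -> [7, 30, 1]
push(50) -> [7, 30, 1, 50]
push(30) -> [7, 30, 1, 50, 30]
push(11) -> [7, 30, 1, 50, 30, 11]
push(49) -> [7, 30, 1, 50, 30, 11, 49]
push(4) -> [7, 30, 1, 50, 30, 11, 49, 4]

Final stack: [7, 30, 1, 50, 30, 11, 49, 4]


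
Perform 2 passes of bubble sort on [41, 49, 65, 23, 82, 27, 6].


Initial: [41, 49, 65, 23, 82, 27, 6]
Pass 1: [41, 49, 23, 65, 27, 6, 82] (3 swaps)
Pass 2: [41, 23, 49, 27, 6, 65, 82] (3 swaps)

After 2 passes: [41, 23, 49, 27, 6, 65, 82]


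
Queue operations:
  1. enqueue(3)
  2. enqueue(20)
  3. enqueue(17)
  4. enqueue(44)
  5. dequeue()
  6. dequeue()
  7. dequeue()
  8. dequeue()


enqueue(3) -> [3]
enqueue(20) -> [3, 20]
enqueue(17) -> [3, 20, 17]
enqueue(44) -> [3, 20, 17, 44]
dequeue()->3, [20, 17, 44]
dequeue()->20, [17, 44]
dequeue()->17, [44]
dequeue()->44, []

Final queue: []


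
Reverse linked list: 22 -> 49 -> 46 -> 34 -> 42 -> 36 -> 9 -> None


Step 1: curr=22, set curr.next=prev(None) | reversed so far: 22
Step 2: curr=49, set curr.next=prev(22) | reversed so far: 49 -> 22
Step 3: curr=46, set curr.next=prev(49) | reversed so far: 46 -> 49 -> 22
Step 4: curr=34, set curr.next=prev(46) | reversed so far: 34 -> 46 -> 49 -> 22
Step 5: curr=42, set curr.next=prev(34) | reversed so far: 42 -> 34 -> 46 -> 49 -> 22
Step 6: curr=36, set curr.next=prev(42) | reversed so far: 36 -> 42 -> 34 -> 46 -> 49 -> 22
Step 7: curr=9, set curr.next=prev(36) | reversed so far: 9 -> 36 -> 42 -> 34 -> 46 -> 49 -> 22

9 -> 36 -> 42 -> 34 -> 46 -> 49 -> 22 -> None


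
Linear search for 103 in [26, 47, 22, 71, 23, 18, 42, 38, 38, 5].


i=0: 26!=103
i=1: 47!=103
i=2: 22!=103
i=3: 71!=103
i=4: 23!=103
i=5: 18!=103
i=6: 42!=103
i=7: 38!=103
i=8: 38!=103
i=9: 5!=103

Not found, 10 comps


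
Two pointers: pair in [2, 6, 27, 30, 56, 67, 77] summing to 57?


lo=0(2)+hi=6(77)=79
lo=0(2)+hi=5(67)=69
lo=0(2)+hi=4(56)=58
lo=0(2)+hi=3(30)=32
lo=1(6)+hi=3(30)=36
lo=2(27)+hi=3(30)=57

Yes: 27+30=57


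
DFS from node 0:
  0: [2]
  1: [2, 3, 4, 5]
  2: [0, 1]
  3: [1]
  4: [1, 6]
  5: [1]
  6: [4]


Visit 0, push [2]
Visit 2, push [1]
Visit 1, push [5, 4, 3]
Visit 3, push []
Visit 4, push [6]
Visit 6, push []
Visit 5, push []

DFS order: [0, 2, 1, 3, 4, 6, 5]


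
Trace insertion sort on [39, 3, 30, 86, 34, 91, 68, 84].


Initial: [39, 3, 30, 86, 34, 91, 68, 84]
Insert 3: [3, 39, 30, 86, 34, 91, 68, 84]
Insert 30: [3, 30, 39, 86, 34, 91, 68, 84]
Insert 86: [3, 30, 39, 86, 34, 91, 68, 84]
Insert 34: [3, 30, 34, 39, 86, 91, 68, 84]
Insert 91: [3, 30, 34, 39, 86, 91, 68, 84]
Insert 68: [3, 30, 34, 39, 68, 86, 91, 84]
Insert 84: [3, 30, 34, 39, 68, 84, 86, 91]

Sorted: [3, 30, 34, 39, 68, 84, 86, 91]


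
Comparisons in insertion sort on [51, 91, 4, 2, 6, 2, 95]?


Algorithm: insertion sort
Input: [51, 91, 4, 2, 6, 2, 95]
Sorted: [2, 2, 4, 6, 51, 91, 95]

15


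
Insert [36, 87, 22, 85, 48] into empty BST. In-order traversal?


Insert 36: root
Insert 87: R from 36
Insert 22: L from 36
Insert 85: R from 36 -> L from 87
Insert 48: R from 36 -> L from 87 -> L from 85

In-order: [22, 36, 48, 85, 87]


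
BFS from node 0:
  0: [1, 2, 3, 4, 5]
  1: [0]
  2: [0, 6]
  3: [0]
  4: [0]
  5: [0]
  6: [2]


Visit 0, enqueue [1, 2, 3, 4, 5]
Visit 1, enqueue []
Visit 2, enqueue [6]
Visit 3, enqueue []
Visit 4, enqueue []
Visit 5, enqueue []
Visit 6, enqueue []

BFS order: [0, 1, 2, 3, 4, 5, 6]


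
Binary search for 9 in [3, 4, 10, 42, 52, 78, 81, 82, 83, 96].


Step 1: lo=0, hi=9, mid=4, val=52
Step 2: lo=0, hi=3, mid=1, val=4
Step 3: lo=2, hi=3, mid=2, val=10

Not found


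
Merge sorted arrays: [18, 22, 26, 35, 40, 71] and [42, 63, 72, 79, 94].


Take 18 from A
Take 22 from A
Take 26 from A
Take 35 from A
Take 40 from A
Take 42 from B
Take 63 from B
Take 71 from A

Merged: [18, 22, 26, 35, 40, 42, 63, 71, 72, 79, 94]


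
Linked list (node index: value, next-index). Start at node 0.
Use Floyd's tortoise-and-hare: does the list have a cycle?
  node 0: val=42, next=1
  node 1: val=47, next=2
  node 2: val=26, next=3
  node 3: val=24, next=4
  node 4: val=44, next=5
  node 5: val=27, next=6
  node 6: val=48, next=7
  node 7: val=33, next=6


Floyd's tortoise (slow, +1) and hare (fast, +2):
  init: slow=0, fast=0
  step 1: slow=1, fast=2
  step 2: slow=2, fast=4
  step 3: slow=3, fast=6
  step 4: slow=4, fast=6
  step 5: slow=5, fast=6
  step 6: slow=6, fast=6
  slow == fast at node 6: cycle detected

Cycle: yes


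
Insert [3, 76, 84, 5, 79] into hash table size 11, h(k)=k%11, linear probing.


Insert 3: h=3 -> slot 3
Insert 76: h=10 -> slot 10
Insert 84: h=7 -> slot 7
Insert 5: h=5 -> slot 5
Insert 79: h=2 -> slot 2

Table: [None, None, 79, 3, None, 5, None, 84, None, None, 76]


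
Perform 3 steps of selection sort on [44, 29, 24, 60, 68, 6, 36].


Initial: [44, 29, 24, 60, 68, 6, 36]
Step 1: min=6 at 5
  Swap: [6, 29, 24, 60, 68, 44, 36]
Step 2: min=24 at 2
  Swap: [6, 24, 29, 60, 68, 44, 36]
Step 3: min=29 at 2
  Swap: [6, 24, 29, 60, 68, 44, 36]

After 3 steps: [6, 24, 29, 60, 68, 44, 36]


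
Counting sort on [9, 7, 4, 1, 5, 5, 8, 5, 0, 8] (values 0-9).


Input: [9, 7, 4, 1, 5, 5, 8, 5, 0, 8]
Counts: [1, 1, 0, 0, 1, 3, 0, 1, 2, 1]

Sorted: [0, 1, 4, 5, 5, 5, 7, 8, 8, 9]


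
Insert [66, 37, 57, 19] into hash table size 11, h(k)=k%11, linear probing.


Insert 66: h=0 -> slot 0
Insert 37: h=4 -> slot 4
Insert 57: h=2 -> slot 2
Insert 19: h=8 -> slot 8

Table: [66, None, 57, None, 37, None, None, None, 19, None, None]


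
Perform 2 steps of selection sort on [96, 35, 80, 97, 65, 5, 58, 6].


Initial: [96, 35, 80, 97, 65, 5, 58, 6]
Step 1: min=5 at 5
  Swap: [5, 35, 80, 97, 65, 96, 58, 6]
Step 2: min=6 at 7
  Swap: [5, 6, 80, 97, 65, 96, 58, 35]

After 2 steps: [5, 6, 80, 97, 65, 96, 58, 35]


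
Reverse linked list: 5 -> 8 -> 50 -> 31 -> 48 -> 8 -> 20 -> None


Step 1: curr=5, set curr.next=prev(None) | reversed so far: 5
Step 2: curr=8, set curr.next=prev(5) | reversed so far: 8 -> 5
Step 3: curr=50, set curr.next=prev(8) | reversed so far: 50 -> 8 -> 5
Step 4: curr=31, set curr.next=prev(50) | reversed so far: 31 -> 50 -> 8 -> 5
Step 5: curr=48, set curr.next=prev(31) | reversed so far: 48 -> 31 -> 50 -> 8 -> 5
Step 6: curr=8, set curr.next=prev(48) | reversed so far: 8 -> 48 -> 31 -> 50 -> 8 -> 5
Step 7: curr=20, set curr.next=prev(8) | reversed so far: 20 -> 8 -> 48 -> 31 -> 50 -> 8 -> 5

20 -> 8 -> 48 -> 31 -> 50 -> 8 -> 5 -> None


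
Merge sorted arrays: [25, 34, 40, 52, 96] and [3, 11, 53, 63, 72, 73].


Take 3 from B
Take 11 from B
Take 25 from A
Take 34 from A
Take 40 from A
Take 52 from A
Take 53 from B
Take 63 from B
Take 72 from B
Take 73 from B

Merged: [3, 11, 25, 34, 40, 52, 53, 63, 72, 73, 96]


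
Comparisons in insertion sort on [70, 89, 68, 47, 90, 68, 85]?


Algorithm: insertion sort
Input: [70, 89, 68, 47, 90, 68, 85]
Sorted: [47, 68, 68, 70, 85, 89, 90]

14


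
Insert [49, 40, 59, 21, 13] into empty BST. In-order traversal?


Insert 49: root
Insert 40: L from 49
Insert 59: R from 49
Insert 21: L from 49 -> L from 40
Insert 13: L from 49 -> L from 40 -> L from 21

In-order: [13, 21, 40, 49, 59]


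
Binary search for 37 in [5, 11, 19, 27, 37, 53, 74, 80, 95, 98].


Step 1: lo=0, hi=9, mid=4, val=37

Found at index 4


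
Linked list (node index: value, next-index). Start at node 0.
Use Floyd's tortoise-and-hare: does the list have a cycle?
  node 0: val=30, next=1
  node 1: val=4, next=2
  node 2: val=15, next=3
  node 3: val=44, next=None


Floyd's tortoise (slow, +1) and hare (fast, +2):
  init: slow=0, fast=0
  step 1: slow=1, fast=2
  step 2: fast 2->3->None, no cycle

Cycle: no


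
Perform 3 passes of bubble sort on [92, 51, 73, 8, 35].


Initial: [92, 51, 73, 8, 35]
Pass 1: [51, 73, 8, 35, 92] (4 swaps)
Pass 2: [51, 8, 35, 73, 92] (2 swaps)
Pass 3: [8, 35, 51, 73, 92] (2 swaps)

After 3 passes: [8, 35, 51, 73, 92]


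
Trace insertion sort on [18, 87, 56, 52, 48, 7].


Initial: [18, 87, 56, 52, 48, 7]
Insert 87: [18, 87, 56, 52, 48, 7]
Insert 56: [18, 56, 87, 52, 48, 7]
Insert 52: [18, 52, 56, 87, 48, 7]
Insert 48: [18, 48, 52, 56, 87, 7]
Insert 7: [7, 18, 48, 52, 56, 87]

Sorted: [7, 18, 48, 52, 56, 87]


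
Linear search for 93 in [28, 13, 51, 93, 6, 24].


i=0: 28!=93
i=1: 13!=93
i=2: 51!=93
i=3: 93==93 found!

Found at 3, 4 comps


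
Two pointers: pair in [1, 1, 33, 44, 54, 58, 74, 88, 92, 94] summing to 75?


lo=0(1)+hi=9(94)=95
lo=0(1)+hi=8(92)=93
lo=0(1)+hi=7(88)=89
lo=0(1)+hi=6(74)=75

Yes: 1+74=75


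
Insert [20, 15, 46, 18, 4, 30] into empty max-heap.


Insert 20: [20]
Insert 15: [20, 15]
Insert 46: [46, 15, 20]
Insert 18: [46, 18, 20, 15]
Insert 4: [46, 18, 20, 15, 4]
Insert 30: [46, 18, 30, 15, 4, 20]

Final heap: [46, 18, 30, 15, 4, 20]


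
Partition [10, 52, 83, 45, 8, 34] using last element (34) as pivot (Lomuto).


Pivot: 34
  10 <= 34: advance i (no swap)
  8 <= 34: swap -> [10, 8, 83, 45, 52, 34]
Place pivot at 2: [10, 8, 34, 45, 52, 83]

Partitioned: [10, 8, 34, 45, 52, 83]


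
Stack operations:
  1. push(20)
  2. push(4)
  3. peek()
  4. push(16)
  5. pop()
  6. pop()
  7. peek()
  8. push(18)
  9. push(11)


push(20) -> [20]
push(4) -> [20, 4]
peek()->4
push(16) -> [20, 4, 16]
pop()->16, [20, 4]
pop()->4, [20]
peek()->20
push(18) -> [20, 18]
push(11) -> [20, 18, 11]

Final stack: [20, 18, 11]


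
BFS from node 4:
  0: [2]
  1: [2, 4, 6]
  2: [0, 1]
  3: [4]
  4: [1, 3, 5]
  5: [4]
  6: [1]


Visit 4, enqueue [1, 3, 5]
Visit 1, enqueue [2, 6]
Visit 3, enqueue []
Visit 5, enqueue []
Visit 2, enqueue [0]
Visit 6, enqueue []
Visit 0, enqueue []

BFS order: [4, 1, 3, 5, 2, 6, 0]


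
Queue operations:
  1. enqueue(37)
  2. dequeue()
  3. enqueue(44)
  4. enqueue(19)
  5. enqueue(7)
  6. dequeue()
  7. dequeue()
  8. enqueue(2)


enqueue(37) -> [37]
dequeue()->37, []
enqueue(44) -> [44]
enqueue(19) -> [44, 19]
enqueue(7) -> [44, 19, 7]
dequeue()->44, [19, 7]
dequeue()->19, [7]
enqueue(2) -> [7, 2]

Final queue: [7, 2]


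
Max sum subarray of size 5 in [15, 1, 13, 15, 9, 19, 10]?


[0:5]: 53
[1:6]: 57
[2:7]: 66

Max: 66 at [2:7]


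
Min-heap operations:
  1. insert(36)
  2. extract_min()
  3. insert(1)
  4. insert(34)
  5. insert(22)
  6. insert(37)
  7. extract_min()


insert(36) -> [36]
extract_min()->36, []
insert(1) -> [1]
insert(34) -> [1, 34]
insert(22) -> [1, 34, 22]
insert(37) -> [1, 34, 22, 37]
extract_min()->1, [22, 34, 37]

Final heap: [22, 34, 37]


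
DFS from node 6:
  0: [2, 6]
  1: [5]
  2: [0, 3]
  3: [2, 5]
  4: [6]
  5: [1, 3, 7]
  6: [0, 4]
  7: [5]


Visit 6, push [4, 0]
Visit 0, push [2]
Visit 2, push [3]
Visit 3, push [5]
Visit 5, push [7, 1]
Visit 1, push []
Visit 7, push []
Visit 4, push []

DFS order: [6, 0, 2, 3, 5, 1, 7, 4]


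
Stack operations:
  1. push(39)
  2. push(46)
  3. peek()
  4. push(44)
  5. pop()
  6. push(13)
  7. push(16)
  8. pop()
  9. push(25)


push(39) -> [39]
push(46) -> [39, 46]
peek()->46
push(44) -> [39, 46, 44]
pop()->44, [39, 46]
push(13) -> [39, 46, 13]
push(16) -> [39, 46, 13, 16]
pop()->16, [39, 46, 13]
push(25) -> [39, 46, 13, 25]

Final stack: [39, 46, 13, 25]


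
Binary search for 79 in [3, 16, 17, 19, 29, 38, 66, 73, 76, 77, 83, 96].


Step 1: lo=0, hi=11, mid=5, val=38
Step 2: lo=6, hi=11, mid=8, val=76
Step 3: lo=9, hi=11, mid=10, val=83
Step 4: lo=9, hi=9, mid=9, val=77

Not found


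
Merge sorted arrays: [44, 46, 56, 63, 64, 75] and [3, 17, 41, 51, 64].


Take 3 from B
Take 17 from B
Take 41 from B
Take 44 from A
Take 46 from A
Take 51 from B
Take 56 from A
Take 63 from A
Take 64 from A
Take 64 from B

Merged: [3, 17, 41, 44, 46, 51, 56, 63, 64, 64, 75]
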